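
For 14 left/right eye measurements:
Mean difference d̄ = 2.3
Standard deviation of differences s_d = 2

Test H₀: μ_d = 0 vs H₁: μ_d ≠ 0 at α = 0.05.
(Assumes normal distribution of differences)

Answer: t = 4.3031, reject H₀

Derivation:
df = n - 1 = 13
SE = s_d/√n = 2/√14 = 0.5345
t = d̄/SE = 2.3/0.5345 = 4.3031
Critical value: t_{0.025,13} = ±2.160
p-value ≈ 0.0009
Decision: reject H₀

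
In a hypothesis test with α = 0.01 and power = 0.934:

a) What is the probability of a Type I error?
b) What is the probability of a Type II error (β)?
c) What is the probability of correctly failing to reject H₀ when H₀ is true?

Answer: a) 0.01, b) 0.066, c) 0.99

Derivation:
a) Type I error probability = α = 0.01
b) Power = P(reject H₀ | H₁ true) = 1 - β = 0.934, so Type II error probability = β = 1 - Power = 0.066
c) P(fail to reject H₀ | H₀ true) = 1 - α = 0.99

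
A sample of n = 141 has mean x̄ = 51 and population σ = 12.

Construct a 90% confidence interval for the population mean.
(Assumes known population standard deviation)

Confidence level: 90%, α = 0.1
z_0.05 = 1.645
SE = σ/√n = 12/√141 = 1.0106
Margin of error = 1.645 × 1.0106 = 1.6624
CI: x̄ ± margin = 51 ± 1.6624
CI: (49.3376, 52.6624)

Answer: (49.3376, 52.6624)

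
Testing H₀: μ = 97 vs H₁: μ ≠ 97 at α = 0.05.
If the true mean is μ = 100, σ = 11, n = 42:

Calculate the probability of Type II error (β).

Answer: β ≈ 0.5762

Derivation:
SE = σ/√n = 11/√42 = 1.6973
Critical values: μ₀ ± z_0.025×SE = 97 ± 1.960×1.6973
Acceptance region: (93.6733, 100.3267)
Under H₁ (μ = 100): z_high = (100.3267 - 100)/1.6973 = 0.1925, z_low = (93.6733 - 100)/1.6973 = -3.7275
β = P(not reject | H₁) = Φ(0.1925) - Φ(-3.7275) ≈ 0.5762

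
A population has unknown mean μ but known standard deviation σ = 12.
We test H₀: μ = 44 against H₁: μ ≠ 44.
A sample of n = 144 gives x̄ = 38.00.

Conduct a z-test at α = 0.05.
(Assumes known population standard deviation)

Standard error: SE = σ/√n = 12/√144 = 1.0000
z-statistic: z = (x̄ - μ₀)/SE = (38.00 - 44)/1.0000 = -6.0000
Critical value: ±1.960
p-value < 0.0001
Decision: reject H₀

Answer: z = -6.0000, reject H₀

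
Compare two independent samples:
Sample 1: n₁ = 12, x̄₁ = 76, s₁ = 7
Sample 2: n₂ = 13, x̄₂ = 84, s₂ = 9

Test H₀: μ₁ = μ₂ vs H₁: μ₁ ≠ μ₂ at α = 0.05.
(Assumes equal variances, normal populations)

Answer: t = -2.4656, reject H₀

Derivation:
Pooled variance: s²_p = [11×7² + 12×9²]/(23) = 65.6957
s_p = 8.1053
SE = s_p×√(1/n₁ + 1/n₂) = 8.1053×√(1/12 + 1/13) = 3.2447
t = (x̄₁ - x̄₂)/SE = (76 - 84)/3.2447 = -2.4656
df = 23, t-critical = ±2.069
Decision: reject H₀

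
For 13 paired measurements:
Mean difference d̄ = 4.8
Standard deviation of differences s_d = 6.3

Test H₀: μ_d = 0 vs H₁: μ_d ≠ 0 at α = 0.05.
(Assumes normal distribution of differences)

df = n - 1 = 12
SE = s_d/√n = 6.3/√13 = 1.7473
t = d̄/SE = 4.8/1.7473 = 2.7471
Critical value: t_{0.025,12} = ±2.179
p-value ≈ 0.0177
Decision: reject H₀

Answer: t = 2.7471, reject H₀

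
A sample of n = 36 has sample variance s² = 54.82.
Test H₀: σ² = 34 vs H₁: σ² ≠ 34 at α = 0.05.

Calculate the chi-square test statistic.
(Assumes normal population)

Answer: χ² = 56.4324, reject H₀

Derivation:
df = n - 1 = 35
χ² = (n-1)s²/σ₀² = 35×54.82/34 = 56.4324
Critical values: χ²_{0.975,35} = 20.569, χ²_{0.025,35} = 53.203
Rejection region: χ² < 20.569 or χ² > 53.203
Decision: reject H₀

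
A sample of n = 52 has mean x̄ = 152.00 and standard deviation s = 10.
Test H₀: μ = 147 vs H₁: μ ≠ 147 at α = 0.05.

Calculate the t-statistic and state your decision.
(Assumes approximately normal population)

df = n - 1 = 51
SE = s/√n = 10/√52 = 1.3868
t = (x̄ - μ₀)/SE = (152.00 - 147)/1.3868 = 3.6054
Critical value: t_{0.025,51} = ±2.008
p-value ≈ 0.0007
Decision: reject H₀

Answer: t = 3.6054, reject H₀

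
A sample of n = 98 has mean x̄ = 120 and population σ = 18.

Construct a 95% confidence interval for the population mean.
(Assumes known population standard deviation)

Answer: (116.4361, 123.5639)

Derivation:
Confidence level: 95%, α = 0.05
z_0.025 = 1.960
SE = σ/√n = 18/√98 = 1.8183
Margin of error = 1.960 × 1.8183 = 3.5639
CI: x̄ ± margin = 120 ± 3.5639
CI: (116.4361, 123.5639)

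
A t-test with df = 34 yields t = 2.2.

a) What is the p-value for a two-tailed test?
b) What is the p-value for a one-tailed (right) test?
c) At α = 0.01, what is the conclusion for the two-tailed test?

Using t-distribution with df = 34:
a) Two-tailed: p = 2×P(T > 2.2) = 0.0347
b) One-tailed: p = P(T > 2.2) = 0.0174
c) 0.0347 ≥ 0.01, fail to reject H₀

Answer: a) 0.0347, b) 0.0174, c) fail to reject H₀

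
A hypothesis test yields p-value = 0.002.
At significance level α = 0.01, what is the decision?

Answer: reject H₀

Derivation:
Compare p-value to α:
0.002 < 0.01
Decision: reject H₀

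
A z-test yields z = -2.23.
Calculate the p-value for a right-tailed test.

Answer: p-value ≈ 0.9871

Derivation:
For z = -2.23:
p = P(Z > -2.23) = 1 - Φ(-2.23) = 0.9871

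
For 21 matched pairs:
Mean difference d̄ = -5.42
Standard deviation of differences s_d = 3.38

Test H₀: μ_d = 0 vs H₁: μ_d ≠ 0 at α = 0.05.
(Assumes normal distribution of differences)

df = n - 1 = 20
SE = s_d/√n = 3.38/√21 = 0.7376
t = d̄/SE = -5.42/0.7376 = -7.3482
Critical value: t_{0.025,20} = ±2.086
p-value < 0.0001
Decision: reject H₀

Answer: t = -7.3482, reject H₀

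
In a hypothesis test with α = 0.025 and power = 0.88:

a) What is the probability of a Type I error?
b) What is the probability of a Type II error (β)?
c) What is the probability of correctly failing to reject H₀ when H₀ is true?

a) Type I error probability = α = 0.025
b) Power = P(reject H₀ | H₁ true) = 1 - β = 0.88, so Type II error probability = β = 1 - Power = 0.12
c) P(fail to reject H₀ | H₀ true) = 1 - α = 0.975

Answer: a) 0.025, b) 0.12, c) 0.975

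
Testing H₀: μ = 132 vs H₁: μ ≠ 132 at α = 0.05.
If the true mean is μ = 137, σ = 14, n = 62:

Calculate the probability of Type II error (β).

Answer: β ≈ 0.1971

Derivation:
SE = σ/√n = 14/√62 = 1.7780
Critical values: μ₀ ± z_0.025×SE = 132 ± 1.960×1.7780
Acceptance region: (128.5151, 135.4849)
Under H₁ (μ = 137): z_high = (135.4849 - 137)/1.7780 = -0.8521, z_low = (128.5151 - 137)/1.7780 = -4.7722
β = P(not reject | H₁) = Φ(-0.8521) - Φ(-4.7722) ≈ 0.1971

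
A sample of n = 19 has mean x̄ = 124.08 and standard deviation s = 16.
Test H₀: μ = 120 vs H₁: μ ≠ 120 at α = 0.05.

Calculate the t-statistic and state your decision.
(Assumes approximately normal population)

df = n - 1 = 18
SE = s/√n = 16/√19 = 3.6707
t = (x̄ - μ₀)/SE = (124.08 - 120)/3.6707 = 1.1115
Critical value: t_{0.025,18} = ±2.101
p-value ≈ 0.2810
Decision: fail to reject H₀

Answer: t = 1.1115, fail to reject H₀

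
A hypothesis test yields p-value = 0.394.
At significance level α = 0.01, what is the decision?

Answer: fail to reject H₀

Derivation:
Compare p-value to α:
0.394 ≥ 0.01
Decision: fail to reject H₀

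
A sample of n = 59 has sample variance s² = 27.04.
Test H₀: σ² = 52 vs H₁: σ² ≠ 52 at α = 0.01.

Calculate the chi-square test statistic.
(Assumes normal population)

df = n - 1 = 58
χ² = (n-1)s²/σ₀² = 58×27.04/52 = 30.1600
Critical values: χ²_{0.995,58} = 34.008, χ²_{0.005,58} = 89.477
Rejection region: χ² < 34.008 or χ² > 89.477
Decision: reject H₀

Answer: χ² = 30.1600, reject H₀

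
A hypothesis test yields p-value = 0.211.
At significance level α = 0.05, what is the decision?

Compare p-value to α:
0.211 ≥ 0.05
Decision: fail to reject H₀

Answer: fail to reject H₀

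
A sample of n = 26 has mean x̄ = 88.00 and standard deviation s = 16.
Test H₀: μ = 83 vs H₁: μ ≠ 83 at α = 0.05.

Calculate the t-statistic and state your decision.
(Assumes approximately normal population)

df = n - 1 = 25
SE = s/√n = 16/√26 = 3.1379
t = (x̄ - μ₀)/SE = (88.00 - 83)/3.1379 = 1.5934
Critical value: t_{0.025,25} = ±2.060
p-value ≈ 0.1236
Decision: fail to reject H₀

Answer: t = 1.5934, fail to reject H₀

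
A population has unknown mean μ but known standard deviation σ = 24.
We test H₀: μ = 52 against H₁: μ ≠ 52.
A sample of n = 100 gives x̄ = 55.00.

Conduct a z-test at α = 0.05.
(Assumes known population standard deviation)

Answer: z = 1.2500, fail to reject H₀

Derivation:
Standard error: SE = σ/√n = 24/√100 = 2.4000
z-statistic: z = (x̄ - μ₀)/SE = (55.00 - 52)/2.4000 = 1.2500
Critical value: ±1.960
p-value = 0.2113
Decision: fail to reject H₀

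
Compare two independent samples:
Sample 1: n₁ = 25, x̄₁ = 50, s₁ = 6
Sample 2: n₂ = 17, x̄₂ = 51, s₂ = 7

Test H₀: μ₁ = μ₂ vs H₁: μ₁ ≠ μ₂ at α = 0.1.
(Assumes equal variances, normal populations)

Answer: t = -0.4956, fail to reject H₀

Derivation:
Pooled variance: s²_p = [24×6² + 16×7²]/(40) = 41.2000
s_p = 6.4187
SE = s_p×√(1/n₁ + 1/n₂) = 6.4187×√(1/25 + 1/17) = 2.0178
t = (x̄₁ - x̄₂)/SE = (50 - 51)/2.0178 = -0.4956
df = 40, t-critical = ±1.684
Decision: fail to reject H₀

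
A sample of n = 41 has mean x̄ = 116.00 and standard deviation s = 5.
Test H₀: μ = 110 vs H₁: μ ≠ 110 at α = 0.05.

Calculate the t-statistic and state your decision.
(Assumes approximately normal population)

Answer: t = 7.6834, reject H₀

Derivation:
df = n - 1 = 40
SE = s/√n = 5/√41 = 0.7809
t = (x̄ - μ₀)/SE = (116.00 - 110)/0.7809 = 7.6834
Critical value: t_{0.025,40} = ±2.021
p-value < 0.0001
Decision: reject H₀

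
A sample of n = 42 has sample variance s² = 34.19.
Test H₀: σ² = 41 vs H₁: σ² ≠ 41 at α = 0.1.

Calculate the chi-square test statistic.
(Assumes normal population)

Answer: χ² = 34.1900, fail to reject H₀

Derivation:
df = n - 1 = 41
χ² = (n-1)s²/σ₀² = 41×34.19/41 = 34.1900
Critical values: χ²_{0.95,41} = 27.326, χ²_{0.05,41} = 56.942
Rejection region: χ² < 27.326 or χ² > 56.942
Decision: fail to reject H₀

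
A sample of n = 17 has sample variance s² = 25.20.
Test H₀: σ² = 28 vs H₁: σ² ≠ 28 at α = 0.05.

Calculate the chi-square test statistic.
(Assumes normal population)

Answer: χ² = 14.4000, fail to reject H₀

Derivation:
df = n - 1 = 16
χ² = (n-1)s²/σ₀² = 16×25.20/28 = 14.4000
Critical values: χ²_{0.975,16} = 6.908, χ²_{0.025,16} = 28.845
Rejection region: χ² < 6.908 or χ² > 28.845
Decision: fail to reject H₀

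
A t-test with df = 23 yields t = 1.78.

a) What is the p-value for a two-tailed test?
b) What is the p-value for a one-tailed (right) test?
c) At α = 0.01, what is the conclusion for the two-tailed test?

Answer: a) 0.0883, b) 0.0441, c) fail to reject H₀

Derivation:
Using t-distribution with df = 23:
a) Two-tailed: p = 2×P(T > 1.78) = 0.0883
b) One-tailed: p = P(T > 1.78) = 0.0441
c) 0.0883 ≥ 0.01, fail to reject H₀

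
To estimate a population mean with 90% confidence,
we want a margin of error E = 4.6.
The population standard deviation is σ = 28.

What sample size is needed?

z_0.05 = 1.645
n = (z×σ/E)² = (1.645×28/4.6)²
n = 100.2610
Round up: n = 101

Answer: n = 101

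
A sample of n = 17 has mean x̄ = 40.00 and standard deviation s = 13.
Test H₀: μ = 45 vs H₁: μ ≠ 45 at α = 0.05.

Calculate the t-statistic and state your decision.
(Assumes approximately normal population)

Answer: t = -1.5858, fail to reject H₀

Derivation:
df = n - 1 = 16
SE = s/√n = 13/√17 = 3.1530
t = (x̄ - μ₀)/SE = (40.00 - 45)/3.1530 = -1.5858
Critical value: t_{0.025,16} = ±2.120
p-value ≈ 0.1323
Decision: fail to reject H₀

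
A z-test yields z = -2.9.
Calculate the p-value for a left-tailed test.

For z = -2.9:
p = P(Z < -2.9) = Φ(-2.9) = 0.0019

Answer: p-value ≈ 0.0019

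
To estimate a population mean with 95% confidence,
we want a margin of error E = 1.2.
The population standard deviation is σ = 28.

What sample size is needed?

z_0.025 = 1.960
n = (z×σ/E)² = (1.960×28/1.2)²
n = 2091.5378
Round up: n = 2092

Answer: n = 2092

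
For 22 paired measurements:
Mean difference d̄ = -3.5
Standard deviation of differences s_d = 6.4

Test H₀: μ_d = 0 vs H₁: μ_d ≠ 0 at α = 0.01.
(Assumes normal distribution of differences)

df = n - 1 = 21
SE = s_d/√n = 6.4/√22 = 1.3645
t = d̄/SE = -3.5/1.3645 = -2.5650
Critical value: t_{0.005,21} = ±2.831
p-value ≈ 0.0180
Decision: fail to reject H₀

Answer: t = -2.5650, fail to reject H₀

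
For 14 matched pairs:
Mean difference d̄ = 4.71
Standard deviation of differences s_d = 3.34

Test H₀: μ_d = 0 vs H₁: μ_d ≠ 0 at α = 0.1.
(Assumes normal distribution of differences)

df = n - 1 = 13
SE = s_d/√n = 3.34/√14 = 0.8927
t = d̄/SE = 4.71/0.8927 = 5.2761
Critical value: t_{0.05,13} = ±1.771
p-value ≈ 0.0001
Decision: reject H₀

Answer: t = 5.2761, reject H₀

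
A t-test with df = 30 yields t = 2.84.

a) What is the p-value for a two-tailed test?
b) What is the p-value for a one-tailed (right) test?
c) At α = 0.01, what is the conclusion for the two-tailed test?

Answer: a) 0.0080, b) 0.0040, c) reject H₀

Derivation:
Using t-distribution with df = 30:
a) Two-tailed: p = 2×P(T > 2.84) = 0.0080
b) One-tailed: p = P(T > 2.84) = 0.0040
c) 0.0080 < 0.01, reject H₀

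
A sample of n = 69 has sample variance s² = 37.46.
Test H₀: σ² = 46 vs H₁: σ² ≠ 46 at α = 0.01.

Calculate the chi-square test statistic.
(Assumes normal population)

Answer: χ² = 55.3757, fail to reject H₀

Derivation:
df = n - 1 = 68
χ² = (n-1)s²/σ₀² = 68×37.46/46 = 55.3757
Critical values: χ²_{0.995,68} = 41.713, χ²_{0.005,68} = 101.776
Rejection region: χ² < 41.713 or χ² > 101.776
Decision: fail to reject H₀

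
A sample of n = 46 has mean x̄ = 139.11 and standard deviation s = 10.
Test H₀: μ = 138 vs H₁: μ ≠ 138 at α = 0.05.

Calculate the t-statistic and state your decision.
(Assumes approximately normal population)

df = n - 1 = 45
SE = s/√n = 10/√46 = 1.4744
t = (x̄ - μ₀)/SE = (139.11 - 138)/1.4744 = 0.7528
Critical value: t_{0.025,45} = ±2.014
p-value ≈ 0.4555
Decision: fail to reject H₀

Answer: t = 0.7528, fail to reject H₀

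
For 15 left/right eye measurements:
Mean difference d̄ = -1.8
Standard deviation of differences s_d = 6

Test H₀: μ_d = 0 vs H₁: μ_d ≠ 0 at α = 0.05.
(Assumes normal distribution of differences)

df = n - 1 = 14
SE = s_d/√n = 6/√15 = 1.5492
t = d̄/SE = -1.8/1.5492 = -1.1619
Critical value: t_{0.025,14} = ±2.145
p-value ≈ 0.2647
Decision: fail to reject H₀

Answer: t = -1.1619, fail to reject H₀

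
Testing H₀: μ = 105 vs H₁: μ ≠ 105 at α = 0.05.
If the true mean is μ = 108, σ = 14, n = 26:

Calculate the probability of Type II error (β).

SE = σ/√n = 14/√26 = 2.7456
Critical values: μ₀ ± z_0.025×SE = 105 ± 1.960×2.7456
Acceptance region: (99.6186, 110.3814)
Under H₁ (μ = 108): z_high = (110.3814 - 108)/2.7456 = 0.8674, z_low = (99.6186 - 108)/2.7456 = -3.0527
β = P(not reject | H₁) = Φ(0.8674) - Φ(-3.0527) ≈ 0.8060

Answer: β ≈ 0.8060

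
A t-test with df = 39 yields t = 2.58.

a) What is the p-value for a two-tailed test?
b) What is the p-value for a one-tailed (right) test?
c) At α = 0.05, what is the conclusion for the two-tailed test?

Using t-distribution with df = 39:
a) Two-tailed: p = 2×P(T > 2.58) = 0.0138
b) One-tailed: p = P(T > 2.58) = 0.0069
c) 0.0138 < 0.05, reject H₀

Answer: a) 0.0138, b) 0.0069, c) reject H₀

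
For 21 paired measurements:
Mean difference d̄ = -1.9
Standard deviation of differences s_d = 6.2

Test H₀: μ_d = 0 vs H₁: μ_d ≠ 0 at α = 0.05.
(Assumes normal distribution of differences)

df = n - 1 = 20
SE = s_d/√n = 6.2/√21 = 1.3530
t = d̄/SE = -1.9/1.3530 = -1.4043
Critical value: t_{0.025,20} = ±2.086
p-value ≈ 0.1756
Decision: fail to reject H₀

Answer: t = -1.4043, fail to reject H₀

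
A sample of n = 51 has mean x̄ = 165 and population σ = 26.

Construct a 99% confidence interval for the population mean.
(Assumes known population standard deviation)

Confidence level: 99%, α = 0.01
z_0.005 = 2.576
SE = σ/√n = 26/√51 = 3.6407
Margin of error = 2.576 × 3.6407 = 9.3784
CI: x̄ ± margin = 165 ± 9.3784
CI: (155.6216, 174.3784)

Answer: (155.6216, 174.3784)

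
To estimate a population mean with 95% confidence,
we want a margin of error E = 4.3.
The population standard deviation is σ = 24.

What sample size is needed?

Answer: n = 120

Derivation:
z_0.025 = 1.960
n = (z×σ/E)² = (1.960×24/4.3)²
n = 119.6734
Round up: n = 120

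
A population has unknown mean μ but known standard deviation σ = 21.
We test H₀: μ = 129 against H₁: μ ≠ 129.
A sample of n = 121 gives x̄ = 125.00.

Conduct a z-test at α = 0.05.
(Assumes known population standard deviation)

Answer: z = -2.0952, reject H₀

Derivation:
Standard error: SE = σ/√n = 21/√121 = 1.9091
z-statistic: z = (x̄ - μ₀)/SE = (125.00 - 129)/1.9091 = -2.0952
Critical value: ±1.960
p-value = 0.0362
Decision: reject H₀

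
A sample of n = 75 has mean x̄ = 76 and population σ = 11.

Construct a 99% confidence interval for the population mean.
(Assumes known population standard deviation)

Confidence level: 99%, α = 0.01
z_0.005 = 2.576
SE = σ/√n = 11/√75 = 1.2702
Margin of error = 2.576 × 1.2702 = 3.2720
CI: x̄ ± margin = 76 ± 3.2720
CI: (72.7280, 79.2720)

Answer: (72.7280, 79.2720)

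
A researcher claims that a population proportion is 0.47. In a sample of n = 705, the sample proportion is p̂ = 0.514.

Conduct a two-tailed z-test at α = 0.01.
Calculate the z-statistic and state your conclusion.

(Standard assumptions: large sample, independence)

Answer: z = 2.3408, fail to reject H₀

Derivation:
H₀: p = 0.47, H₁: p ≠ 0.47
Standard error: SE = √(p₀(1-p₀)/n) = √(0.47×0.53/705) = 0.018797
z-statistic: z = (p̂ - p₀)/SE = (0.514 - 0.47)/0.018797 = 2.3408
Critical value: z_0.005 = ±2.576
p-value = 0.0192
Decision: fail to reject H₀ at α = 0.01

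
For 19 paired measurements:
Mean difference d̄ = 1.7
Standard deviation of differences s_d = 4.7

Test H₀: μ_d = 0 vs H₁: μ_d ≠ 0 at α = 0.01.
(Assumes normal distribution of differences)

Answer: t = 1.5766, fail to reject H₀

Derivation:
df = n - 1 = 18
SE = s_d/√n = 4.7/√19 = 1.0783
t = d̄/SE = 1.7/1.0783 = 1.5766
Critical value: t_{0.005,18} = ±2.878
p-value ≈ 0.1323
Decision: fail to reject H₀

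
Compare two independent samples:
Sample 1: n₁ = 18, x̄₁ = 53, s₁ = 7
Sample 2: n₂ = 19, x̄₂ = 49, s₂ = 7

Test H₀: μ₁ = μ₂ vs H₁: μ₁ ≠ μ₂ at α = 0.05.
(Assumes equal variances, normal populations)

Pooled variance: s²_p = [17×7² + 18×7²]/(35) = 49.0000
s_p = 7.0000
SE = s_p×√(1/n₁ + 1/n₂) = 7.0000×√(1/18 + 1/19) = 2.3024
t = (x̄₁ - x̄₂)/SE = (53 - 49)/2.3024 = 1.7373
df = 35, t-critical = ±2.030
Decision: fail to reject H₀

Answer: t = 1.7373, fail to reject H₀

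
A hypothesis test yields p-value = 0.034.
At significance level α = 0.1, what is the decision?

Answer: reject H₀

Derivation:
Compare p-value to α:
0.034 < 0.1
Decision: reject H₀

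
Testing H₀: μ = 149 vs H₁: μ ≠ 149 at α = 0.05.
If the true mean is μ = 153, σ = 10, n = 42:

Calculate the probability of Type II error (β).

Answer: β ≈ 0.2636

Derivation:
SE = σ/√n = 10/√42 = 1.5430
Critical values: μ₀ ± z_0.025×SE = 149 ± 1.960×1.5430
Acceptance region: (145.9757, 152.0243)
Under H₁ (μ = 153): z_high = (152.0243 - 153)/1.5430 = -0.6323, z_low = (145.9757 - 153)/1.5430 = -4.5524
β = P(not reject | H₁) = Φ(-0.6323) - Φ(-4.5524) ≈ 0.2636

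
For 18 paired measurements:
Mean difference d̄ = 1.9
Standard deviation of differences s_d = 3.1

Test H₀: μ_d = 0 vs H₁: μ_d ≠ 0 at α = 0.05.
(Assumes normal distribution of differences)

Answer: t = 2.6002, reject H₀

Derivation:
df = n - 1 = 17
SE = s_d/√n = 3.1/√18 = 0.7307
t = d̄/SE = 1.9/0.7307 = 2.6002
Critical value: t_{0.025,17} = ±2.110
p-value ≈ 0.0187
Decision: reject H₀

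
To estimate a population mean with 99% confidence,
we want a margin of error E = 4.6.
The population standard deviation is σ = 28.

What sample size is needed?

Answer: n = 246

Derivation:
z_0.005 = 2.576
n = (z×σ/E)² = (2.576×28/4.6)²
n = 245.8624
Round up: n = 246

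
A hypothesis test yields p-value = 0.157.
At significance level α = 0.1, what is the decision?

Compare p-value to α:
0.157 ≥ 0.1
Decision: fail to reject H₀

Answer: fail to reject H₀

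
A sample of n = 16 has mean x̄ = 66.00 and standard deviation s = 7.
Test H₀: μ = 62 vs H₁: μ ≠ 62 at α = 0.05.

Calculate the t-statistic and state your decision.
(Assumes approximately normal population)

Answer: t = 2.2857, reject H₀

Derivation:
df = n - 1 = 15
SE = s/√n = 7/√16 = 1.7500
t = (x̄ - μ₀)/SE = (66.00 - 62)/1.7500 = 2.2857
Critical value: t_{0.025,15} = ±2.131
p-value ≈ 0.0372
Decision: reject H₀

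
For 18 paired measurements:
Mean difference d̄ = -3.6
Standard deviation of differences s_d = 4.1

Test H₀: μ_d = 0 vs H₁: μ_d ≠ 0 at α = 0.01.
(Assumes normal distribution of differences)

Answer: t = -3.7252, reject H₀

Derivation:
df = n - 1 = 17
SE = s_d/√n = 4.1/√18 = 0.9664
t = d̄/SE = -3.6/0.9664 = -3.7252
Critical value: t_{0.005,17} = ±2.898
p-value ≈ 0.0017
Decision: reject H₀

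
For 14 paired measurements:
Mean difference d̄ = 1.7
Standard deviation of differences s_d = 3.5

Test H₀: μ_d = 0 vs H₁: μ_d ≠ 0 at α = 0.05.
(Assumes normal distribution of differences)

Answer: t = 1.8174, fail to reject H₀

Derivation:
df = n - 1 = 13
SE = s_d/√n = 3.5/√14 = 0.9354
t = d̄/SE = 1.7/0.9354 = 1.8174
Critical value: t_{0.025,13} = ±2.160
p-value ≈ 0.0923
Decision: fail to reject H₀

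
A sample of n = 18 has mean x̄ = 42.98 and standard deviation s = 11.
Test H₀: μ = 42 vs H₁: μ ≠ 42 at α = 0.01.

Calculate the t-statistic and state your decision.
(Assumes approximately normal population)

Answer: t = 0.3780, fail to reject H₀

Derivation:
df = n - 1 = 17
SE = s/√n = 11/√18 = 2.5927
t = (x̄ - μ₀)/SE = (42.98 - 42)/2.5927 = 0.3780
Critical value: t_{0.005,17} = ±2.898
p-value ≈ 0.7101
Decision: fail to reject H₀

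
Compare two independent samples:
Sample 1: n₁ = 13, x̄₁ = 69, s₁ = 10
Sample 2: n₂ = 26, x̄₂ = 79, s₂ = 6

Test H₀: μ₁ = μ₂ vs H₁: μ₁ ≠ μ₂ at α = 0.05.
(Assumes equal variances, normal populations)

Answer: t = -3.9076, reject H₀

Derivation:
Pooled variance: s²_p = [12×10² + 25×6²]/(37) = 56.7568
s_p = 7.5337
SE = s_p×√(1/n₁ + 1/n₂) = 7.5337×√(1/13 + 1/26) = 2.5591
t = (x̄₁ - x̄₂)/SE = (69 - 79)/2.5591 = -3.9076
df = 37, t-critical = ±2.026
Decision: reject H₀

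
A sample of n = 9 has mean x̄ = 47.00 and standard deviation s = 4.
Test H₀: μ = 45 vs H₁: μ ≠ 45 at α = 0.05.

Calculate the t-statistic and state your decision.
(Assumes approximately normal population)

df = n - 1 = 8
SE = s/√n = 4/√9 = 1.3333
t = (x̄ - μ₀)/SE = (47.00 - 45)/1.3333 = 1.5000
Critical value: t_{0.025,8} = ±2.306
p-value ≈ 0.1720
Decision: fail to reject H₀

Answer: t = 1.5000, fail to reject H₀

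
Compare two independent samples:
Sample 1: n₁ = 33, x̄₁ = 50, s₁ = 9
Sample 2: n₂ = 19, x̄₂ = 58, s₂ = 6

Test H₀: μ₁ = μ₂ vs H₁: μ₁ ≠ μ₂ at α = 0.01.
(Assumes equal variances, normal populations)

Answer: t = -3.4510, reject H₀

Derivation:
Pooled variance: s²_p = [32×9² + 18×6²]/(50) = 64.8000
s_p = 8.0498
SE = s_p×√(1/n₁ + 1/n₂) = 8.0498×√(1/33 + 1/19) = 2.3182
t = (x̄₁ - x̄₂)/SE = (50 - 58)/2.3182 = -3.4510
df = 50, t-critical = ±2.678
Decision: reject H₀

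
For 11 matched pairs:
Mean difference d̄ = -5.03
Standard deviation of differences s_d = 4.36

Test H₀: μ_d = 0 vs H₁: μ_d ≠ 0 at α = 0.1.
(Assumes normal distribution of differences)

df = n - 1 = 10
SE = s_d/√n = 4.36/√11 = 1.3146
t = d̄/SE = -5.03/1.3146 = -3.8263
Critical value: t_{0.05,10} = ±1.812
p-value ≈ 0.0033
Decision: reject H₀

Answer: t = -3.8263, reject H₀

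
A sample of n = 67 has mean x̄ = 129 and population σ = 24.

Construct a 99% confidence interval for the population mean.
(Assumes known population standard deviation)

Answer: (121.4469, 136.5531)

Derivation:
Confidence level: 99%, α = 0.01
z_0.005 = 2.576
SE = σ/√n = 24/√67 = 2.9321
Margin of error = 2.576 × 2.9321 = 7.5531
CI: x̄ ± margin = 129 ± 7.5531
CI: (121.4469, 136.5531)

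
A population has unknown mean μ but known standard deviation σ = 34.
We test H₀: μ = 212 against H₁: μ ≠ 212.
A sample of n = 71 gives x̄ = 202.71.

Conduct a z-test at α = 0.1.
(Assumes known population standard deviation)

Answer: z = -2.3023, reject H₀

Derivation:
Standard error: SE = σ/√n = 34/√71 = 4.0351
z-statistic: z = (x̄ - μ₀)/SE = (202.71 - 212)/4.0351 = -2.3023
Critical value: ±1.645
p-value = 0.0213
Decision: reject H₀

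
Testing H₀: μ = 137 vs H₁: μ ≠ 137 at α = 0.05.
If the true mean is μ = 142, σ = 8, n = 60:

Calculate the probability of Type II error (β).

Answer: β ≈ 0.0020

Derivation:
SE = σ/√n = 8/√60 = 1.0328
Critical values: μ₀ ± z_0.025×SE = 137 ± 1.960×1.0328
Acceptance region: (134.9757, 139.0243)
Under H₁ (μ = 142): z_high = (139.0243 - 142)/1.0328 = -2.8812, z_low = (134.9757 - 142)/1.0328 = -6.8012
β = P(not reject | H₁) = Φ(-2.8812) - Φ(-6.8012) ≈ 0.0020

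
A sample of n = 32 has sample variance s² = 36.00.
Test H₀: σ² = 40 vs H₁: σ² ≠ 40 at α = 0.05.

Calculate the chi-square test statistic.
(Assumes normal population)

Answer: χ² = 27.9000, fail to reject H₀

Derivation:
df = n - 1 = 31
χ² = (n-1)s²/σ₀² = 31×36.00/40 = 27.9000
Critical values: χ²_{0.975,31} = 17.539, χ²_{0.025,31} = 48.232
Rejection region: χ² < 17.539 or χ² > 48.232
Decision: fail to reject H₀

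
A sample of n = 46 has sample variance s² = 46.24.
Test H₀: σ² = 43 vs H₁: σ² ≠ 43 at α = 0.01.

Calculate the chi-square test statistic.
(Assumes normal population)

Answer: χ² = 48.3907, fail to reject H₀

Derivation:
df = n - 1 = 45
χ² = (n-1)s²/σ₀² = 45×46.24/43 = 48.3907
Critical values: χ²_{0.995,45} = 24.311, χ²_{0.005,45} = 73.166
Rejection region: χ² < 24.311 or χ² > 73.166
Decision: fail to reject H₀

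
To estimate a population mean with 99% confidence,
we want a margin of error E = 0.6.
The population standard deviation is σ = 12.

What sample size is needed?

Answer: n = 2655

Derivation:
z_0.005 = 2.576
n = (z×σ/E)² = (2.576×12/0.6)²
n = 2654.3104
Round up: n = 2655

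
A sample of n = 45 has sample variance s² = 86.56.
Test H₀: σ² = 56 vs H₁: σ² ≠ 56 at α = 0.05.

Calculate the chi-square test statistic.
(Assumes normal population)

Answer: χ² = 68.0114, reject H₀

Derivation:
df = n - 1 = 44
χ² = (n-1)s²/σ₀² = 44×86.56/56 = 68.0114
Critical values: χ²_{0.975,44} = 27.575, χ²_{0.025,44} = 64.201
Rejection region: χ² < 27.575 or χ² > 64.201
Decision: reject H₀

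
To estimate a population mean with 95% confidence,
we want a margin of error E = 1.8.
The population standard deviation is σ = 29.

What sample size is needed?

Answer: n = 998

Derivation:
z_0.025 = 1.960
n = (z×σ/E)² = (1.960×29/1.8)²
n = 997.1560
Round up: n = 998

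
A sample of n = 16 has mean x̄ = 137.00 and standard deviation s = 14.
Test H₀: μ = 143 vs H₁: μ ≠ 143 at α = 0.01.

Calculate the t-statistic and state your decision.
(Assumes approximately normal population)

Answer: t = -1.7143, fail to reject H₀

Derivation:
df = n - 1 = 15
SE = s/√n = 14/√16 = 3.5000
t = (x̄ - μ₀)/SE = (137.00 - 143)/3.5000 = -1.7143
Critical value: t_{0.005,15} = ±2.947
p-value ≈ 0.1071
Decision: fail to reject H₀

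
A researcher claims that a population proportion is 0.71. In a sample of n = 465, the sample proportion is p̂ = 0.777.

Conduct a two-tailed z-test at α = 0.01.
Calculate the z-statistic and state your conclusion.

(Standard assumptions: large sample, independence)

Answer: z = 3.1840, reject H₀

Derivation:
H₀: p = 0.71, H₁: p ≠ 0.71
Standard error: SE = √(p₀(1-p₀)/n) = √(0.71×0.29/465) = 0.021043
z-statistic: z = (p̂ - p₀)/SE = (0.777 - 0.71)/0.021043 = 3.1840
Critical value: z_0.005 = ±2.576
p-value = 0.0015
Decision: reject H₀ at α = 0.01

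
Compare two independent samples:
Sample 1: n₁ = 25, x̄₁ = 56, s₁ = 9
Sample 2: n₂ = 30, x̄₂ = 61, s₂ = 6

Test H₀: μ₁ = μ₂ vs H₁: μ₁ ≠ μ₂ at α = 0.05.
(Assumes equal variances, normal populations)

Answer: t = -2.4591, reject H₀

Derivation:
Pooled variance: s²_p = [24×9² + 29×6²]/(53) = 56.3774
s_p = 7.5085
SE = s_p×√(1/n₁ + 1/n₂) = 7.5085×√(1/25 + 1/30) = 2.0333
t = (x̄₁ - x̄₂)/SE = (56 - 61)/2.0333 = -2.4591
df = 53, t-critical = ±2.006
Decision: reject H₀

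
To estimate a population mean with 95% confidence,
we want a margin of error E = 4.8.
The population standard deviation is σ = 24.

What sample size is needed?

Answer: n = 97

Derivation:
z_0.025 = 1.960
n = (z×σ/E)² = (1.960×24/4.8)²
n = 96.0400
Round up: n = 97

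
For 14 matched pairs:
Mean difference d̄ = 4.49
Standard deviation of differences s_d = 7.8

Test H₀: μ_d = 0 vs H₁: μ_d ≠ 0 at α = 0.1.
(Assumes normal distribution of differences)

df = n - 1 = 13
SE = s_d/√n = 7.8/√14 = 2.0846
t = d̄/SE = 4.49/2.0846 = 2.1539
Critical value: t_{0.05,13} = ±1.771
p-value ≈ 0.0506
Decision: reject H₀

Answer: t = 2.1539, reject H₀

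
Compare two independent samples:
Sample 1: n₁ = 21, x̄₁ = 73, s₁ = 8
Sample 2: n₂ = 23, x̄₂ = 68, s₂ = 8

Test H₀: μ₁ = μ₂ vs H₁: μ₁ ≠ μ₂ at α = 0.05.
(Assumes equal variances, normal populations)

Answer: t = 2.0707, reject H₀

Derivation:
Pooled variance: s²_p = [20×8² + 22×8²]/(42) = 64.0000
s_p = 8.0000
SE = s_p×√(1/n₁ + 1/n₂) = 8.0000×√(1/21 + 1/23) = 2.4146
t = (x̄₁ - x̄₂)/SE = (73 - 68)/2.4146 = 2.0707
df = 42, t-critical = ±2.018
Decision: reject H₀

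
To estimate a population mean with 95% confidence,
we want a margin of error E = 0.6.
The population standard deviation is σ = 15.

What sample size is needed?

Answer: n = 2401

Derivation:
z_0.025 = 1.960
n = (z×σ/E)² = (1.960×15/0.6)²
n = 2401.0000
Already a whole number: n = 2401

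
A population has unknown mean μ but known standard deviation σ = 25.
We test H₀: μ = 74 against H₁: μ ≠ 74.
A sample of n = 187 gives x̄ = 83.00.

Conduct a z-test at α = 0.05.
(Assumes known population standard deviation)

Standard error: SE = σ/√n = 25/√187 = 1.8282
z-statistic: z = (x̄ - μ₀)/SE = (83.00 - 74)/1.8282 = 4.9229
Critical value: ±1.960
p-value < 0.0001
Decision: reject H₀

Answer: z = 4.9229, reject H₀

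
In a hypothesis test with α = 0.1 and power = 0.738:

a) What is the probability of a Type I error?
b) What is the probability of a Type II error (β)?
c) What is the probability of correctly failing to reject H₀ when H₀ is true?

a) Type I error probability = α = 0.1
b) Power = P(reject H₀ | H₁ true) = 1 - β = 0.738, so Type II error probability = β = 1 - Power = 0.262
c) P(fail to reject H₀ | H₀ true) = 1 - α = 0.9

Answer: a) 0.1, b) 0.262, c) 0.9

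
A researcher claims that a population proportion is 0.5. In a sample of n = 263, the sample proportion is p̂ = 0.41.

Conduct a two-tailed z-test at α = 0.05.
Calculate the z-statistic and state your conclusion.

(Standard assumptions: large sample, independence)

Answer: z = -2.9191, reject H₀

Derivation:
H₀: p = 0.5, H₁: p ≠ 0.5
Standard error: SE = √(p₀(1-p₀)/n) = √(0.5×0.5/263) = 0.030831
z-statistic: z = (p̂ - p₀)/SE = (0.41 - 0.5)/0.030831 = -2.9191
Critical value: z_0.025 = ±1.960
p-value = 0.0035
Decision: reject H₀ at α = 0.05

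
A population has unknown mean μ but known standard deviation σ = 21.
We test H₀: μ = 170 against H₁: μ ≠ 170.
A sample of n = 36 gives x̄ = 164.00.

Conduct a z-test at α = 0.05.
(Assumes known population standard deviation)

Standard error: SE = σ/√n = 21/√36 = 3.5000
z-statistic: z = (x̄ - μ₀)/SE = (164.00 - 170)/3.5000 = -1.7143
Critical value: ±1.960
p-value = 0.0865
Decision: fail to reject H₀

Answer: z = -1.7143, fail to reject H₀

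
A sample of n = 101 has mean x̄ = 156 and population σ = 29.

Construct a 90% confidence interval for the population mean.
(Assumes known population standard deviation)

Confidence level: 90%, α = 0.1
z_0.05 = 1.645
SE = σ/√n = 29/√101 = 2.8856
Margin of error = 1.645 × 2.8856 = 4.7468
CI: x̄ ± margin = 156 ± 4.7468
CI: (151.2532, 160.7468)

Answer: (151.2532, 160.7468)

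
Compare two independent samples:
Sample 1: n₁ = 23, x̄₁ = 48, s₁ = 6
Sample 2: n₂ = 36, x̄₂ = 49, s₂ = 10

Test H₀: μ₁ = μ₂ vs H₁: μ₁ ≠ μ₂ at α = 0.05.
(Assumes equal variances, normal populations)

Answer: t = -0.4317, fail to reject H₀

Derivation:
Pooled variance: s²_p = [22×6² + 35×10²]/(57) = 75.2982
s_p = 8.6775
SE = s_p×√(1/n₁ + 1/n₂) = 8.6775×√(1/23 + 1/36) = 2.3164
t = (x̄₁ - x̄₂)/SE = (48 - 49)/2.3164 = -0.4317
df = 57, t-critical = ±2.002
Decision: fail to reject H₀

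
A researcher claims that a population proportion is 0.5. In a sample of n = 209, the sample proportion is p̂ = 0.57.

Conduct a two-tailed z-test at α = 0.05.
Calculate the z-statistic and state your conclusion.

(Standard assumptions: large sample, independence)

H₀: p = 0.5, H₁: p ≠ 0.5
Standard error: SE = √(p₀(1-p₀)/n) = √(0.5×0.5/209) = 0.034586
z-statistic: z = (p̂ - p₀)/SE = (0.57 - 0.5)/0.034586 = 2.0239
Critical value: z_0.025 = ±1.960
p-value = 0.0430
Decision: reject H₀ at α = 0.05

Answer: z = 2.0239, reject H₀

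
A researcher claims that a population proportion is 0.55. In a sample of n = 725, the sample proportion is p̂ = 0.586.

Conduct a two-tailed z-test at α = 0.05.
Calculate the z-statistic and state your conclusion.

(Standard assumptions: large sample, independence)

H₀: p = 0.55, H₁: p ≠ 0.55
Standard error: SE = √(p₀(1-p₀)/n) = √(0.55×0.45/725) = 0.018476
z-statistic: z = (p̂ - p₀)/SE = (0.586 - 0.55)/0.018476 = 1.9485
Critical value: z_0.025 = ±1.960
p-value = 0.0514
Decision: fail to reject H₀ at α = 0.05

Answer: z = 1.9485, fail to reject H₀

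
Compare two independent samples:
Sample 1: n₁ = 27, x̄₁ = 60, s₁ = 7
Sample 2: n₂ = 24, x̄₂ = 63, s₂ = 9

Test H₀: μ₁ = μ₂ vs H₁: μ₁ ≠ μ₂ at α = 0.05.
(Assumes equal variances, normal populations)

Pooled variance: s²_p = [26×7² + 23×9²]/(49) = 64.0204
s_p = 8.0013
SE = s_p×√(1/n₁ + 1/n₂) = 8.0013×√(1/27 + 1/24) = 2.2447
t = (x̄₁ - x̄₂)/SE = (60 - 63)/2.2447 = -1.3365
df = 49, t-critical = ±2.010
Decision: fail to reject H₀

Answer: t = -1.3365, fail to reject H₀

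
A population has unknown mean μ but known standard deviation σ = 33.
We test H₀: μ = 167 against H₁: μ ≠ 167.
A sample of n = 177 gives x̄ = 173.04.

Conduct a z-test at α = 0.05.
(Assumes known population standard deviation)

Answer: z = 2.4351, reject H₀

Derivation:
Standard error: SE = σ/√n = 33/√177 = 2.4804
z-statistic: z = (x̄ - μ₀)/SE = (173.04 - 167)/2.4804 = 2.4351
Critical value: ±1.960
p-value = 0.0149
Decision: reject H₀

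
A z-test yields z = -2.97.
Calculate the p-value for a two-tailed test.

Answer: p-value ≈ 0.0030

Derivation:
For z = -2.97:
p = 2×P(Z > |-2.97|) = 2×(1 - Φ(2.97)) = 0.0030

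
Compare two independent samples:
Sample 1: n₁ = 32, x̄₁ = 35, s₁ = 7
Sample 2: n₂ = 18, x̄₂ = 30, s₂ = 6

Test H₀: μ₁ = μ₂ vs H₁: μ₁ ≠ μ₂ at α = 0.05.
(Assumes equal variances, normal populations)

Pooled variance: s²_p = [31×7² + 17×6²]/(48) = 44.3958
s_p = 6.6630
SE = s_p×√(1/n₁ + 1/n₂) = 6.6630×√(1/32 + 1/18) = 1.9631
t = (x̄₁ - x̄₂)/SE = (35 - 30)/1.9631 = 2.5470
df = 48, t-critical = ±2.011
Decision: reject H₀

Answer: t = 2.5470, reject H₀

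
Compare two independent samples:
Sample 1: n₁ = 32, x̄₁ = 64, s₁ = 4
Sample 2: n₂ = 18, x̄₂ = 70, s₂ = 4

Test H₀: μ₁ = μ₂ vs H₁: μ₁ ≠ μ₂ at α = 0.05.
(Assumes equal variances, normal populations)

Answer: t = -5.0912, reject H₀

Derivation:
Pooled variance: s²_p = [31×4² + 17×4²]/(48) = 16.0000
s_p = 4.0000
SE = s_p×√(1/n₁ + 1/n₂) = 4.0000×√(1/32 + 1/18) = 1.1785
t = (x̄₁ - x̄₂)/SE = (64 - 70)/1.1785 = -5.0912
df = 48, t-critical = ±2.011
Decision: reject H₀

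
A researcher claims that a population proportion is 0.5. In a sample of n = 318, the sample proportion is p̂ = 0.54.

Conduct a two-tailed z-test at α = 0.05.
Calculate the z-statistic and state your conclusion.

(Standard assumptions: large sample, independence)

H₀: p = 0.5, H₁: p ≠ 0.5
Standard error: SE = √(p₀(1-p₀)/n) = √(0.5×0.5/318) = 0.028039
z-statistic: z = (p̂ - p₀)/SE = (0.54 - 0.5)/0.028039 = 1.4266
Critical value: z_0.025 = ±1.960
p-value = 0.1537
Decision: fail to reject H₀ at α = 0.05

Answer: z = 1.4266, fail to reject H₀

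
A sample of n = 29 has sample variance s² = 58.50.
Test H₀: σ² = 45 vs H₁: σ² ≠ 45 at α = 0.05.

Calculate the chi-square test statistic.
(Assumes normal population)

df = n - 1 = 28
χ² = (n-1)s²/σ₀² = 28×58.50/45 = 36.4000
Critical values: χ²_{0.975,28} = 15.308, χ²_{0.025,28} = 44.461
Rejection region: χ² < 15.308 or χ² > 44.461
Decision: fail to reject H₀

Answer: χ² = 36.4000, fail to reject H₀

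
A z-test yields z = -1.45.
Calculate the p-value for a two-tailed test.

Answer: p-value ≈ 0.1471

Derivation:
For z = -1.45:
p = 2×P(Z > |-1.45|) = 2×(1 - Φ(1.45)) = 0.1471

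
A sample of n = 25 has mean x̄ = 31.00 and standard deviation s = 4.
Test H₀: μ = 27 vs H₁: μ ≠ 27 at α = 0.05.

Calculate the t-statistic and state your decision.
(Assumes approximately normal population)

Answer: t = 5.0000, reject H₀

Derivation:
df = n - 1 = 24
SE = s/√n = 4/√25 = 0.8000
t = (x̄ - μ₀)/SE = (31.00 - 27)/0.8000 = 5.0000
Critical value: t_{0.025,24} = ±2.064
p-value < 0.0001
Decision: reject H₀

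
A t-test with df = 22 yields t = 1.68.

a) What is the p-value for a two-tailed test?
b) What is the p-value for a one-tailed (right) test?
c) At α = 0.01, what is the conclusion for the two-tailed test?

Answer: a) 0.1071, b) 0.0536, c) fail to reject H₀

Derivation:
Using t-distribution with df = 22:
a) Two-tailed: p = 2×P(T > 1.68) = 0.1071
b) One-tailed: p = P(T > 1.68) = 0.0536
c) 0.1071 ≥ 0.01, fail to reject H₀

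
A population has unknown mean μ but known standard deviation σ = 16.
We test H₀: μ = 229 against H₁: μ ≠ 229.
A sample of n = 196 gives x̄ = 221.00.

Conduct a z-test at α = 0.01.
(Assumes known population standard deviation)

Standard error: SE = σ/√n = 16/√196 = 1.1429
z-statistic: z = (x̄ - μ₀)/SE = (221.00 - 229)/1.1429 = -6.9997
Critical value: ±2.576
p-value < 0.0001
Decision: reject H₀

Answer: z = -6.9997, reject H₀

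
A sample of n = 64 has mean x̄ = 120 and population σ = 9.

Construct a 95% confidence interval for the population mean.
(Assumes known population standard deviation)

Confidence level: 95%, α = 0.05
z_0.025 = 1.960
SE = σ/√n = 9/√64 = 1.1250
Margin of error = 1.960 × 1.1250 = 2.2050
CI: x̄ ± margin = 120 ± 2.2050
CI: (117.7950, 122.2050)

Answer: (117.7950, 122.2050)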